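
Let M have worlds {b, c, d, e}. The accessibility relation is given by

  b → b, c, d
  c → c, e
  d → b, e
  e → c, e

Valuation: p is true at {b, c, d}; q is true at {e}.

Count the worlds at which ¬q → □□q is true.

1

b: ¬q is T, □□q is F. ✗
c: ¬q is T, □□q is F. ✗
d: ¬q is T, □□q is F. ✗
e: ¬q is F, □□q is F. ✓
Satisfying worlds: {e}.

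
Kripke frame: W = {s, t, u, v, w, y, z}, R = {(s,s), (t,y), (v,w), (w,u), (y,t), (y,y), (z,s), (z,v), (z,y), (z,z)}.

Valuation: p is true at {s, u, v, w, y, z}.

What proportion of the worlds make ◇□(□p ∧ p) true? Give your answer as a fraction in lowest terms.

s: successors {s}; □(□p ∧ p) there: s:T. ✓
t: successors {y}; □(□p ∧ p) there: y:F. ✗
u: no successors, so ◇□(□p ∧ p) fails. ✗
v: successors {w}; □(□p ∧ p) there: w:T. ✓
w: successors {u}; □(□p ∧ p) there: u:T. ✓
y: successors {t, y}; □(□p ∧ p) there: t:F, y:F. ✗
z: successors {s, v, y, z}; □(□p ∧ p) there: s:T, v:T, y:F, z:F. ✓
That's 4 of 7 worlds, so 4/7.

4/7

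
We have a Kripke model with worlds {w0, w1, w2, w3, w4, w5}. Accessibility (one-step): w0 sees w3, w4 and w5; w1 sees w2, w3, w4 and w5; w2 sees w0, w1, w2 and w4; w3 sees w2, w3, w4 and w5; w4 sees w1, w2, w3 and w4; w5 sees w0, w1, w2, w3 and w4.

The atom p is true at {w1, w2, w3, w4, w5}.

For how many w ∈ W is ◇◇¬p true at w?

6

w0: successors {w3, w4, w5}; ◇¬p there: w3:F, w4:F, w5:T. ✓
w1: successors {w2, w3, w4, w5}; ◇¬p there: w2:T, w3:F, w4:F, w5:T. ✓
w2: successors {w0, w1, w2, w4}; ◇¬p there: w0:F, w1:F, w2:T, w4:F. ✓
w3: successors {w2, w3, w4, w5}; ◇¬p there: w2:T, w3:F, w4:F, w5:T. ✓
w4: successors {w1, w2, w3, w4}; ◇¬p there: w1:F, w2:T, w3:F, w4:F. ✓
w5: successors {w0, w1, w2, w3, w4}; ◇¬p there: w0:F, w1:F, w2:T, w3:F, w4:F. ✓
Satisfying worlds: {w0, w1, w2, w3, w4, w5}.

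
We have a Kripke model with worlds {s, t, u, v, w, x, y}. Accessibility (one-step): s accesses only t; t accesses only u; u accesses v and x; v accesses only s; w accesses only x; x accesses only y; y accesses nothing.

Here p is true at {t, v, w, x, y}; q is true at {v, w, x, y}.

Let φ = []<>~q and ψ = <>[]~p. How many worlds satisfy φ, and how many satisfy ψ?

For []<>~q:
s: successors {t}; <>~q there: t:T. ✓
t: successors {u}; <>~q there: u:F. ✗
u: successors {v, x}; <>~q there: v:T, x:F. ✗
v: successors {s}; <>~q there: s:T. ✓
w: successors {x}; <>~q there: x:F. ✗
x: successors {y}; <>~q there: y:F. ✗
y: no successors, so []<>~q holds vacuously. ✓
— 3 worlds.
For <>[]~p:
s: successors {t}; []~p there: t:T. ✓
t: successors {u}; []~p there: u:F. ✗
u: successors {v, x}; []~p there: v:T, x:F. ✓
v: successors {s}; []~p there: s:F. ✗
w: successors {x}; []~p there: x:F. ✗
x: successors {y}; []~p there: y:T. ✓
y: no successors, so <>[]~p fails. ✗
— 3 worlds.

3 and 3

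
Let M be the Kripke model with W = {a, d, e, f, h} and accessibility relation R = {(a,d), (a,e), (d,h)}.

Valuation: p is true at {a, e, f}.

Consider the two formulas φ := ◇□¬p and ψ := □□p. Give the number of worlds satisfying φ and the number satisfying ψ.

For ◇□¬p:
a: successors {d, e}; □¬p there: d:T, e:T. ✓
d: successors {h}; □¬p there: h:T. ✓
e: no successors, so ◇□¬p fails. ✗
f: no successors, so ◇□¬p fails. ✗
h: no successors, so ◇□¬p fails. ✗
— 2 worlds.
For □□p:
a: successors {d, e}; □p there: d:F, e:T. ✗
d: successors {h}; □p there: h:T. ✓
e: no successors, so □□p holds vacuously. ✓
f: no successors, so □□p holds vacuously. ✓
h: no successors, so □□p holds vacuously. ✓
— 4 worlds.

2 and 4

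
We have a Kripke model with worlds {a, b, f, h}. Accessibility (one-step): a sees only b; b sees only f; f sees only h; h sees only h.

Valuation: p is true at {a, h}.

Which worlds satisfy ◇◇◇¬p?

a: successors {b}; ◇◇¬p there: b:F. ✗
b: successors {f}; ◇◇¬p there: f:F. ✗
f: successors {h}; ◇◇¬p there: h:F. ✗
h: successors {h}; ◇◇¬p there: h:F. ✗

∅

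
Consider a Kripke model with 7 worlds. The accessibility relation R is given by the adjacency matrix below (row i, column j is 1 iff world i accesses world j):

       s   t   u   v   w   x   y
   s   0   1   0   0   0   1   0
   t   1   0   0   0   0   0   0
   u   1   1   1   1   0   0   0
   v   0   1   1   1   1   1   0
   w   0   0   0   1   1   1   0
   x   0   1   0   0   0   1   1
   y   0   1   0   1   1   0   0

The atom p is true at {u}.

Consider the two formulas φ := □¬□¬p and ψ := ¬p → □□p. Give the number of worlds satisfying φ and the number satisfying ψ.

0 and 1

For □¬□¬p:
s: successors {t, x}; ¬□¬p there: t:F, x:F. ✗
t: successors {s}; ¬□¬p there: s:F. ✗
u: successors {s, t, u, v}; ¬□¬p there: s:F, t:F, u:T, v:T. ✗
v: successors {t, u, v, w, x}; ¬□¬p there: t:F, u:T, v:T, w:F, x:F. ✗
w: successors {v, w, x}; ¬□¬p there: v:T, w:F, x:F. ✗
x: successors {t, x, y}; ¬□¬p there: t:F, x:F, y:F. ✗
y: successors {t, v, w}; ¬□¬p there: t:F, v:T, w:F. ✗
— 0 worlds.
For ¬p → □□p:
s: ¬p is T, □□p is F. ✗
t: ¬p is T, □□p is F. ✗
u: ¬p is F, □□p is F. ✓
v: ¬p is T, □□p is F. ✗
w: ¬p is T, □□p is F. ✗
x: ¬p is T, □□p is F. ✗
y: ¬p is T, □□p is F. ✗
— 1 world.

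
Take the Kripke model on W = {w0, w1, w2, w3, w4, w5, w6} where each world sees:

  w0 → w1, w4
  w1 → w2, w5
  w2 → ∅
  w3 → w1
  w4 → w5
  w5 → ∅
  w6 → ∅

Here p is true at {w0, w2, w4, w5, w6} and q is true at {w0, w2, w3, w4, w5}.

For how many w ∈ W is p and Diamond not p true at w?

w0: p is T, Diamond not p is T. ✓
w1: p is F, Diamond not p is F. ✗
w2: p is T, Diamond not p is F. ✗
w3: p is F, Diamond not p is T. ✗
w4: p is T, Diamond not p is F. ✗
w5: p is T, Diamond not p is F. ✗
w6: p is T, Diamond not p is F. ✗
Satisfying worlds: {w0}.

1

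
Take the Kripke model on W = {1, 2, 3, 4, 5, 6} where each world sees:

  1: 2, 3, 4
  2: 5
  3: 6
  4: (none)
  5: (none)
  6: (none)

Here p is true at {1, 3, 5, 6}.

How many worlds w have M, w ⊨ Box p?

5

1: successors {2, 3, 4}; p there: 2:F, 3:T, 4:F. ✗
2: successors {5}; p there: 5:T. ✓
3: successors {6}; p there: 6:T. ✓
4: no successors, so Box p holds vacuously. ✓
5: no successors, so Box p holds vacuously. ✓
6: no successors, so Box p holds vacuously. ✓
Satisfying worlds: {2, 3, 4, 5, 6}.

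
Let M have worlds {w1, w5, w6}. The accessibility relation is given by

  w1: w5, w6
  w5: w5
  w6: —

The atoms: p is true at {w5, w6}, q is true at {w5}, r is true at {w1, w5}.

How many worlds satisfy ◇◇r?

w1: successors {w5, w6}; ◇r there: w5:T, w6:F. ✓
w5: successors {w5}; ◇r there: w5:T. ✓
w6: no successors, so ◇◇r fails. ✗
Satisfying worlds: {w1, w5}.

2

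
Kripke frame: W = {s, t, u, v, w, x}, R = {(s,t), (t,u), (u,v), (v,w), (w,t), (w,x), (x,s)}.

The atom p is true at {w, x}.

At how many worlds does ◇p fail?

s: successors {t}; p there: t:F. ✗
t: successors {u}; p there: u:F. ✗
u: successors {v}; p there: v:F. ✗
v: successors {w}; p there: w:T. ✓
w: successors {t, x}; p there: t:F, x:T. ✓
x: successors {s}; p there: s:F. ✗
Satisfying worlds: {v, w}.
So ◇p fails at the other 4 worlds.

4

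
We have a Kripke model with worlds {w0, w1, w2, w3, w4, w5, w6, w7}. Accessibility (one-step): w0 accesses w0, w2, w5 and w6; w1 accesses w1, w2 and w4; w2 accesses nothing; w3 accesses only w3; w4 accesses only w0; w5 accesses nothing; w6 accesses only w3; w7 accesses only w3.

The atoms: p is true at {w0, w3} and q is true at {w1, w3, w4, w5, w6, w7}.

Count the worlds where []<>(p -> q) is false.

2

w0: successors {w0, w2, w5, w6}; <>(p -> q) there: w0:T, w2:F, w5:F, w6:T. ✗
w1: successors {w1, w2, w4}; <>(p -> q) there: w1:T, w2:F, w4:F. ✗
w2: no successors, so []<>(p -> q) holds vacuously. ✓
w3: successors {w3}; <>(p -> q) there: w3:T. ✓
w4: successors {w0}; <>(p -> q) there: w0:T. ✓
w5: no successors, so []<>(p -> q) holds vacuously. ✓
w6: successors {w3}; <>(p -> q) there: w3:T. ✓
w7: successors {w3}; <>(p -> q) there: w3:T. ✓
Satisfying worlds: {w2, w3, w4, w5, w6, w7}.
So []<>(p -> q) fails at the other 2 worlds.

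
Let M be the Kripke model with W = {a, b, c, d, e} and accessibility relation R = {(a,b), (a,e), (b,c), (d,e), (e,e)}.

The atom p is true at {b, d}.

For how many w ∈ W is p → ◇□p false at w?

1

a: p is F, ◇□p is F. ✓
b: p is T, ◇□p is T. ✓
c: p is F, ◇□p is F. ✓
d: p is T, ◇□p is F. ✗
e: p is F, ◇□p is F. ✓
Satisfying worlds: {a, b, c, e}.
So p → ◇□p fails at the other 1 world.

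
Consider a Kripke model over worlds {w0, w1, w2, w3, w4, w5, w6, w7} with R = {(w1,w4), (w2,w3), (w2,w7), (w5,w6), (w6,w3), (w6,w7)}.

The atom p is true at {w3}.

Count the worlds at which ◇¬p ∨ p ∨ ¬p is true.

w0: ◇¬p ∨ p is F, ¬p is T. ✓
w1: ◇¬p ∨ p is T, ¬p is T. ✓
w2: ◇¬p ∨ p is T, ¬p is T. ✓
w3: ◇¬p ∨ p is T, ¬p is F. ✓
w4: ◇¬p ∨ p is F, ¬p is T. ✓
w5: ◇¬p ∨ p is T, ¬p is T. ✓
w6: ◇¬p ∨ p is T, ¬p is T. ✓
w7: ◇¬p ∨ p is F, ¬p is T. ✓
Satisfying worlds: {w0, w1, w2, w3, w4, w5, w6, w7}.

8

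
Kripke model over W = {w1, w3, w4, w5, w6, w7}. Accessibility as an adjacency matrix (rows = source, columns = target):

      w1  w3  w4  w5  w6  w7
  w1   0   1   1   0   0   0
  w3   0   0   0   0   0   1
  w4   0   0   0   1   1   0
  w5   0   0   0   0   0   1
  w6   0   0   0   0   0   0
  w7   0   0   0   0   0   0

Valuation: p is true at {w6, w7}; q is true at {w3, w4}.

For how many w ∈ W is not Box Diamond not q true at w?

w1: Box Diamond not q is T. ✗
w3: Box Diamond not q is F. ✓
w4: Box Diamond not q is F. ✓
w5: Box Diamond not q is F. ✓
w6: Box Diamond not q is T. ✗
w7: Box Diamond not q is T. ✗
Satisfying worlds: {w3, w4, w5}.

3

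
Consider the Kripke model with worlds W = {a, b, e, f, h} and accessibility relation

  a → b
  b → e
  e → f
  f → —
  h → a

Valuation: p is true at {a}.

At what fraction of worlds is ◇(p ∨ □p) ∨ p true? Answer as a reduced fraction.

3/5

a: ◇(p ∨ □p) is F, p is T. ✓
b: ◇(p ∨ □p) is F, p is F. ✗
e: ◇(p ∨ □p) is T, p is F. ✓
f: ◇(p ∨ □p) is F, p is F. ✗
h: ◇(p ∨ □p) is T, p is F. ✓
That's 3 of 5 worlds, so 3/5.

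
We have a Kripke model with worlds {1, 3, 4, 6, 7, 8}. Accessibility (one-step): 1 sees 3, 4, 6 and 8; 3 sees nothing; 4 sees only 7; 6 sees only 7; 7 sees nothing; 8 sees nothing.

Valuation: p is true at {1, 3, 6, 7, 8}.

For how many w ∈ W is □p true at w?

5

1: successors {3, 4, 6, 8}; p there: 3:T, 4:F, 6:T, 8:T. ✗
3: no successors, so □p holds vacuously. ✓
4: successors {7}; p there: 7:T. ✓
6: successors {7}; p there: 7:T. ✓
7: no successors, so □p holds vacuously. ✓
8: no successors, so □p holds vacuously. ✓
Satisfying worlds: {3, 4, 6, 7, 8}.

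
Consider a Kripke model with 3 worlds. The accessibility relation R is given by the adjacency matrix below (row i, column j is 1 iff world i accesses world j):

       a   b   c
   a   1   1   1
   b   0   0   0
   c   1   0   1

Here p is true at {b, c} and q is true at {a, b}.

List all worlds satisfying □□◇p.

a: successors {a, b, c}; □◇p there: a:F, b:T, c:T. ✗
b: no successors, so □□◇p holds vacuously. ✓
c: successors {a, c}; □◇p there: a:F, c:T. ✗

{b}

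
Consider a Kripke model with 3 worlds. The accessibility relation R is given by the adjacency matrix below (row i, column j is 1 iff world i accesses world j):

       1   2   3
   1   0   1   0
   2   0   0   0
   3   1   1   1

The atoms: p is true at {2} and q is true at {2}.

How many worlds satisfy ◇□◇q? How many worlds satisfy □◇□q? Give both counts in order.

2 and 1

For ◇□◇q:
1: successors {2}; □◇q there: 2:T. ✓
2: no successors, so ◇□◇q fails. ✗
3: successors {1, 2, 3}; □◇q there: 1:F, 2:T, 3:F. ✓
— 2 worlds.
For □◇□q:
1: successors {2}; ◇□q there: 2:F. ✗
2: no successors, so □◇□q holds vacuously. ✓
3: successors {1, 2, 3}; ◇□q there: 1:T, 2:F, 3:T. ✗
— 1 world.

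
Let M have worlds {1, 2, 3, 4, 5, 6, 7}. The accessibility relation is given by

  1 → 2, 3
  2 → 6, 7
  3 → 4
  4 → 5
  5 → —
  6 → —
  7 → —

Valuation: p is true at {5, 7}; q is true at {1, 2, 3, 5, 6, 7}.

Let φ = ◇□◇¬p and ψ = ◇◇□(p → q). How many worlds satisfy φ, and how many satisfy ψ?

2 and 2

For ◇□◇¬p:
1: successors {2, 3}; □◇¬p there: 2:F, 3:F. ✗
2: successors {6, 7}; □◇¬p there: 6:T, 7:T. ✓
3: successors {4}; □◇¬p there: 4:F. ✗
4: successors {5}; □◇¬p there: 5:T. ✓
5: no successors, so ◇□◇¬p fails. ✗
6: no successors, so ◇□◇¬p fails. ✗
7: no successors, so ◇□◇¬p fails. ✗
— 2 worlds.
For ◇◇□(p → q):
1: successors {2, 3}; ◇□(p → q) there: 2:T, 3:T. ✓
2: successors {6, 7}; ◇□(p → q) there: 6:F, 7:F. ✗
3: successors {4}; ◇□(p → q) there: 4:T. ✓
4: successors {5}; ◇□(p → q) there: 5:F. ✗
5: no successors, so ◇◇□(p → q) fails. ✗
6: no successors, so ◇◇□(p → q) fails. ✗
7: no successors, so ◇◇□(p → q) fails. ✗
— 2 worlds.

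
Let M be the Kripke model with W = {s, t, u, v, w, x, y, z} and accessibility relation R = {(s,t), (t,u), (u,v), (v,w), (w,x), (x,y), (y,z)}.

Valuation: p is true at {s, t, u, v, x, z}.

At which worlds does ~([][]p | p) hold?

{w}

s: [][]p | p is T. ✗
t: [][]p | p is T. ✗
u: [][]p | p is T. ✗
v: [][]p | p is T. ✗
w: [][]p | p is F. ✓
x: [][]p | p is T. ✗
y: [][]p | p is T. ✗
z: [][]p | p is T. ✗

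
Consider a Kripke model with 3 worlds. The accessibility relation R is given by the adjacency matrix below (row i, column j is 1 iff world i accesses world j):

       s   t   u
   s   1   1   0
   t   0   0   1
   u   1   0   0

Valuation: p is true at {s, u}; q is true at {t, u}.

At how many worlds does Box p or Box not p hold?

s: Box p is F, Box not p is F. ✗
t: Box p is T, Box not p is F. ✓
u: Box p is T, Box not p is F. ✓
Satisfying worlds: {t, u}.

2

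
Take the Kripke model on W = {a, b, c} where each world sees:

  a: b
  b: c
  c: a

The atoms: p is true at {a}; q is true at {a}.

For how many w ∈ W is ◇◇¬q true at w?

2

a: successors {b}; ◇¬q there: b:T. ✓
b: successors {c}; ◇¬q there: c:F. ✗
c: successors {a}; ◇¬q there: a:T. ✓
Satisfying worlds: {a, c}.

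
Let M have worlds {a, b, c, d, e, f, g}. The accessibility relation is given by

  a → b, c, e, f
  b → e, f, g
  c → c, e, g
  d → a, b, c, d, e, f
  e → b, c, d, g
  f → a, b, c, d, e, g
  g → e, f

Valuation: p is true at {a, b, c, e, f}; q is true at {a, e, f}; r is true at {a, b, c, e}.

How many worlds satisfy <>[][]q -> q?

a: <>[][]q is F, q is T. ✓
b: <>[][]q is F, q is F. ✓
c: <>[][]q is F, q is F. ✓
d: <>[][]q is F, q is F. ✓
e: <>[][]q is F, q is T. ✓
f: <>[][]q is F, q is T. ✓
g: <>[][]q is F, q is F. ✓
Satisfying worlds: {a, b, c, d, e, f, g}.

7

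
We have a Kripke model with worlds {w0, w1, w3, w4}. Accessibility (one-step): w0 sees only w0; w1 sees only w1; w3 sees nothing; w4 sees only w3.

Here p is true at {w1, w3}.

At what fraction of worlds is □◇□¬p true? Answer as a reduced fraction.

w0: successors {w0}; ◇□¬p there: w0:T. ✓
w1: successors {w1}; ◇□¬p there: w1:F. ✗
w3: no successors, so □◇□¬p holds vacuously. ✓
w4: successors {w3}; ◇□¬p there: w3:F. ✗
That's 2 of 4 worlds, so 2/4 = 1/2.

1/2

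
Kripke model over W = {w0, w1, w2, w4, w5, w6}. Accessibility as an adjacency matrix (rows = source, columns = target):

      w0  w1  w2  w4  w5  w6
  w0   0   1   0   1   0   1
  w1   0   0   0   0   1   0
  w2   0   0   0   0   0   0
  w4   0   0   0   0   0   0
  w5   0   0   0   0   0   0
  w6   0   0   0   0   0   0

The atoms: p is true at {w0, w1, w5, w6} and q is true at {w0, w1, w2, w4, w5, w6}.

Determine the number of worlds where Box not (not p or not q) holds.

5

w0: successors {w1, w4, w6}; not (not p or not q) there: w1:T, w4:F, w6:T. ✗
w1: successors {w5}; not (not p or not q) there: w5:T. ✓
w2: no successors, so Box not (not p or not q) holds vacuously. ✓
w4: no successors, so Box not (not p or not q) holds vacuously. ✓
w5: no successors, so Box not (not p or not q) holds vacuously. ✓
w6: no successors, so Box not (not p or not q) holds vacuously. ✓
Satisfying worlds: {w1, w2, w4, w5, w6}.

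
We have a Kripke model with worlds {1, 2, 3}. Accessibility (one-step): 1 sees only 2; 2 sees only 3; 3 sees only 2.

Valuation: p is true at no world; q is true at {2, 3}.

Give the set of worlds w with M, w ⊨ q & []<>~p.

1: q is F, []<>~p is T. ✗
2: q is T, []<>~p is T. ✓
3: q is T, []<>~p is T. ✓

{2, 3}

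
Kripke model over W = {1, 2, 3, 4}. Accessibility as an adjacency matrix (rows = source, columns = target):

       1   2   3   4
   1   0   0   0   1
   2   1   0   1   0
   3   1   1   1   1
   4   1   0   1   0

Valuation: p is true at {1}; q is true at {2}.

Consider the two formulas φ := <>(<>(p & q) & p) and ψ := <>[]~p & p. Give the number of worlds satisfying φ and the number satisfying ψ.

For <>(<>(p & q) & p):
1: successors {4}; <>(p & q) & p there: 4:F. ✗
2: successors {1, 3}; <>(p & q) & p there: 1:F, 3:F. ✗
3: successors {1, 2, 3, 4}; <>(p & q) & p there: 1:F, 2:F, 3:F, 4:F. ✗
4: successors {1, 3}; <>(p & q) & p there: 1:F, 3:F. ✗
— 0 worlds.
For <>[]~p & p:
1: <>[]~p is F, p is T. ✗
2: <>[]~p is T, p is F. ✗
3: <>[]~p is T, p is F. ✗
4: <>[]~p is T, p is F. ✗
— 0 worlds.

0 and 0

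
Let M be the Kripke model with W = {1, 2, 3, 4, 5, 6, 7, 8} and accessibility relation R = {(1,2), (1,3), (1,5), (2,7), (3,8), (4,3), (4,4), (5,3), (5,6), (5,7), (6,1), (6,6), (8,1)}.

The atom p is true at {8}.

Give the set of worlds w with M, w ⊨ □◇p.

1: successors {2, 3, 5}; ◇p there: 2:F, 3:T, 5:F. ✗
2: successors {7}; ◇p there: 7:F. ✗
3: successors {8}; ◇p there: 8:F. ✗
4: successors {3, 4}; ◇p there: 3:T, 4:F. ✗
5: successors {3, 6, 7}; ◇p there: 3:T, 6:F, 7:F. ✗
6: successors {1, 6}; ◇p there: 1:F, 6:F. ✗
7: no successors, so □◇p holds vacuously. ✓
8: successors {1}; ◇p there: 1:F. ✗

{7}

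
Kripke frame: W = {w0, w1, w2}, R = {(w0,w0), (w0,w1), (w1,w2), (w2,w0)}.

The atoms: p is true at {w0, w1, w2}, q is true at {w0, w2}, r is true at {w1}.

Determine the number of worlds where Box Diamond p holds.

3

w0: successors {w0, w1}; Diamond p there: w0:T, w1:T. ✓
w1: successors {w2}; Diamond p there: w2:T. ✓
w2: successors {w0}; Diamond p there: w0:T. ✓
Satisfying worlds: {w0, w1, w2}.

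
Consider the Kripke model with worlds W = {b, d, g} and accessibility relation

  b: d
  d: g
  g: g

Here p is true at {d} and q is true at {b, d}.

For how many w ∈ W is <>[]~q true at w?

b: successors {d}; []~q there: d:T. ✓
d: successors {g}; []~q there: g:T. ✓
g: successors {g}; []~q there: g:T. ✓
Satisfying worlds: {b, d, g}.

3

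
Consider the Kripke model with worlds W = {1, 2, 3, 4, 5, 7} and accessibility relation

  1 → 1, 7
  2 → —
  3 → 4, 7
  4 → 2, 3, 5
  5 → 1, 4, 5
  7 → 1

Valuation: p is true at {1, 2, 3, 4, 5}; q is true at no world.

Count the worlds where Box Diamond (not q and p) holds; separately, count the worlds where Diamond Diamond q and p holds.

For Box Diamond (not q and p):
1: successors {1, 7}; Diamond (not q and p) there: 1:T, 7:T. ✓
2: no successors, so Box Diamond (not q and p) holds vacuously. ✓
3: successors {4, 7}; Diamond (not q and p) there: 4:T, 7:T. ✓
4: successors {2, 3, 5}; Diamond (not q and p) there: 2:F, 3:T, 5:T. ✗
5: successors {1, 4, 5}; Diamond (not q and p) there: 1:T, 4:T, 5:T. ✓
7: successors {1}; Diamond (not q and p) there: 1:T. ✓
— 5 worlds.
For Diamond Diamond q and p:
1: Diamond Diamond q is F, p is T. ✗
2: Diamond Diamond q is F, p is T. ✗
3: Diamond Diamond q is F, p is T. ✗
4: Diamond Diamond q is F, p is T. ✗
5: Diamond Diamond q is F, p is T. ✗
7: Diamond Diamond q is F, p is F. ✗
— 0 worlds.

5 and 0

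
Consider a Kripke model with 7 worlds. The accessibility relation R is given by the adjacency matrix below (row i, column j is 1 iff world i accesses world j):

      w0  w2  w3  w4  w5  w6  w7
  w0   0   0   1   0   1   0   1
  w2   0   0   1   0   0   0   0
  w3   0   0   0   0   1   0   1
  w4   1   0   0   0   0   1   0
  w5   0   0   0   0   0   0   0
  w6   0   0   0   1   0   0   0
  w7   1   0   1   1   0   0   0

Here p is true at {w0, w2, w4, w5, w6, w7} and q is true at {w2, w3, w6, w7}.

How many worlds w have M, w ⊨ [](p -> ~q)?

w0: successors {w3, w5, w7}; p -> ~q there: w3:T, w5:T, w7:F. ✗
w2: successors {w3}; p -> ~q there: w3:T. ✓
w3: successors {w5, w7}; p -> ~q there: w5:T, w7:F. ✗
w4: successors {w0, w6}; p -> ~q there: w0:T, w6:F. ✗
w5: no successors, so [](p -> ~q) holds vacuously. ✓
w6: successors {w4}; p -> ~q there: w4:T. ✓
w7: successors {w0, w3, w4}; p -> ~q there: w0:T, w3:T, w4:T. ✓
Satisfying worlds: {w2, w5, w6, w7}.

4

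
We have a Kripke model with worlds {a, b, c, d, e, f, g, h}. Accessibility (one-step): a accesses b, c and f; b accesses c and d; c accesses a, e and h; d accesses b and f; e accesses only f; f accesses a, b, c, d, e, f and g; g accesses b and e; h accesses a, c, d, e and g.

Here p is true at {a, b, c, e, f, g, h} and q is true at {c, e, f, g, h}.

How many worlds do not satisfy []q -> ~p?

1

a: []q is F, ~p is F. ✓
b: []q is F, ~p is F. ✓
c: []q is F, ~p is F. ✓
d: []q is F, ~p is T. ✓
e: []q is T, ~p is F. ✗
f: []q is F, ~p is F. ✓
g: []q is F, ~p is F. ✓
h: []q is F, ~p is F. ✓
Satisfying worlds: {a, b, c, d, f, g, h}.
So []q -> ~p fails at the other 1 world.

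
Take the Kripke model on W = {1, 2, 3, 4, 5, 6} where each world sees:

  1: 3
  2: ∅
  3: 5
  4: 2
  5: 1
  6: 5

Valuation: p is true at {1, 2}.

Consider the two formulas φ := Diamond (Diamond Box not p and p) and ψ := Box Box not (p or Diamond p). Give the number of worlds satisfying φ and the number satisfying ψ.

For Diamond (Diamond Box not p and p):
1: successors {3}; Diamond Box not p and p there: 3:F. ✗
2: no successors, so Diamond (Diamond Box not p and p) fails. ✗
3: successors {5}; Diamond Box not p and p there: 5:F. ✗
4: successors {2}; Diamond Box not p and p there: 2:F. ✗
5: successors {1}; Diamond Box not p and p there: 1:T. ✓
6: successors {5}; Diamond Box not p and p there: 5:F. ✗
— 1 world.
For Box Box not (p or Diamond p):
1: successors {3}; Box not (p or Diamond p) there: 3:F. ✗
2: no successors, so Box Box not (p or Diamond p) holds vacuously. ✓
3: successors {5}; Box not (p or Diamond p) there: 5:F. ✗
4: successors {2}; Box not (p or Diamond p) there: 2:T. ✓
5: successors {1}; Box not (p or Diamond p) there: 1:T. ✓
6: successors {5}; Box not (p or Diamond p) there: 5:F. ✗
— 3 worlds.

1 and 3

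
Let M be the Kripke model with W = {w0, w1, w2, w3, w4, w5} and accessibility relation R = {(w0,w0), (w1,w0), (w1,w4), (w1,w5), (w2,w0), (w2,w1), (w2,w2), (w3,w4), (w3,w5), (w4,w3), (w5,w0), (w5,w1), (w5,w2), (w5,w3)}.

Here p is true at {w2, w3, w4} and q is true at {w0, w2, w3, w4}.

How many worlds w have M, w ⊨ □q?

w0: successors {w0}; q there: w0:T. ✓
w1: successors {w0, w4, w5}; q there: w0:T, w4:T, w5:F. ✗
w2: successors {w0, w1, w2}; q there: w0:T, w1:F, w2:T. ✗
w3: successors {w4, w5}; q there: w4:T, w5:F. ✗
w4: successors {w3}; q there: w3:T. ✓
w5: successors {w0, w1, w2, w3}; q there: w0:T, w1:F, w2:T, w3:T. ✗
Satisfying worlds: {w0, w4}.

2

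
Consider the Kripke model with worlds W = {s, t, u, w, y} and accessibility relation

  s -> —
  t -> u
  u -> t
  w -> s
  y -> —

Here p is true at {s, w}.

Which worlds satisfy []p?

{s, w, y}

s: no successors, so []p holds vacuously. ✓
t: successors {u}; p there: u:F. ✗
u: successors {t}; p there: t:F. ✗
w: successors {s}; p there: s:T. ✓
y: no successors, so []p holds vacuously. ✓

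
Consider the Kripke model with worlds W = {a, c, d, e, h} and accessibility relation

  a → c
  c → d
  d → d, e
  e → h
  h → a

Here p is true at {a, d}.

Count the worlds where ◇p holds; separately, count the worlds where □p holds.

3 and 2

For ◇p:
a: successors {c}; p there: c:F. ✗
c: successors {d}; p there: d:T. ✓
d: successors {d, e}; p there: d:T, e:F. ✓
e: successors {h}; p there: h:F. ✗
h: successors {a}; p there: a:T. ✓
— 3 worlds.
For □p:
a: successors {c}; p there: c:F. ✗
c: successors {d}; p there: d:T. ✓
d: successors {d, e}; p there: d:T, e:F. ✗
e: successors {h}; p there: h:F. ✗
h: successors {a}; p there: a:T. ✓
— 2 worlds.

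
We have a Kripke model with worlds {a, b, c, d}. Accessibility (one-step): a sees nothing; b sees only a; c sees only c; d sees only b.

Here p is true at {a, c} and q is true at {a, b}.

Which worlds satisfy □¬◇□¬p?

a: no successors, so □¬◇□¬p holds vacuously. ✓
b: successors {a}; ¬◇□¬p there: a:T. ✓
c: successors {c}; ¬◇□¬p there: c:T. ✓
d: successors {b}; ¬◇□¬p there: b:F. ✗

{a, b, c}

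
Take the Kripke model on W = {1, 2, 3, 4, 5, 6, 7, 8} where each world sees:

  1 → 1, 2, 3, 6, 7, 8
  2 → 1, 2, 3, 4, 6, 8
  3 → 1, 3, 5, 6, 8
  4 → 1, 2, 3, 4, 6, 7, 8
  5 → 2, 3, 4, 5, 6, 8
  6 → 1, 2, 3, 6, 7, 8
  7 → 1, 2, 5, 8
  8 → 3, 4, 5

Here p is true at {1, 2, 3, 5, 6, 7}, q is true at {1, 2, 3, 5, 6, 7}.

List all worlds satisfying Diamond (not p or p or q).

1: successors {1, 2, 3, 6, 7, 8}; not p or p or q there: 1:T, 2:T, 3:T, 6:T, 7:T, 8:T. ✓
2: successors {1, 2, 3, 4, 6, 8}; not p or p or q there: 1:T, 2:T, 3:T, 4:T, 6:T, 8:T. ✓
3: successors {1, 3, 5, 6, 8}; not p or p or q there: 1:T, 3:T, 5:T, 6:T, 8:T. ✓
4: successors {1, 2, 3, 4, 6, 7, 8}; not p or p or q there: 1:T, 2:T, 3:T, 4:T, 6:T, 7:T, 8:T. ✓
5: successors {2, 3, 4, 5, 6, 8}; not p or p or q there: 2:T, 3:T, 4:T, 5:T, 6:T, 8:T. ✓
6: successors {1, 2, 3, 6, 7, 8}; not p or p or q there: 1:T, 2:T, 3:T, 6:T, 7:T, 8:T. ✓
7: successors {1, 2, 5, 8}; not p or p or q there: 1:T, 2:T, 5:T, 8:T. ✓
8: successors {3, 4, 5}; not p or p or q there: 3:T, 4:T, 5:T. ✓

{1, 2, 3, 4, 5, 6, 7, 8}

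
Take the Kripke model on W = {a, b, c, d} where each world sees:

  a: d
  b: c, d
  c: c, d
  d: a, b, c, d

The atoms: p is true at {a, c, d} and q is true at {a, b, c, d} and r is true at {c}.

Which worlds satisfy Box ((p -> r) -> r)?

a: successors {d}; (p -> r) -> r there: d:T. ✓
b: successors {c, d}; (p -> r) -> r there: c:T, d:T. ✓
c: successors {c, d}; (p -> r) -> r there: c:T, d:T. ✓
d: successors {a, b, c, d}; (p -> r) -> r there: a:T, b:F, c:T, d:T. ✗

{a, b, c}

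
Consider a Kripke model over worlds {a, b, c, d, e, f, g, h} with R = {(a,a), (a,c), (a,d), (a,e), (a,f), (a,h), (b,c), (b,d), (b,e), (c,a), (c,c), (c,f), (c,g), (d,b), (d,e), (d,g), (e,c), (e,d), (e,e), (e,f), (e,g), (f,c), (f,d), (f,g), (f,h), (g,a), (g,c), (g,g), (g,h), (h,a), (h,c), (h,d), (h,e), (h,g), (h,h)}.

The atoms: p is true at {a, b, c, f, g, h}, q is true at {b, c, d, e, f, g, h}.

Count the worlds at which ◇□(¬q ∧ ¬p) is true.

0

a: successors {a, c, d, e, f, h}; □(¬q ∧ ¬p) there: a:F, c:F, d:F, e:F, f:F, h:F. ✗
b: successors {c, d, e}; □(¬q ∧ ¬p) there: c:F, d:F, e:F. ✗
c: successors {a, c, f, g}; □(¬q ∧ ¬p) there: a:F, c:F, f:F, g:F. ✗
d: successors {b, e, g}; □(¬q ∧ ¬p) there: b:F, e:F, g:F. ✗
e: successors {c, d, e, f, g}; □(¬q ∧ ¬p) there: c:F, d:F, e:F, f:F, g:F. ✗
f: successors {c, d, g, h}; □(¬q ∧ ¬p) there: c:F, d:F, g:F, h:F. ✗
g: successors {a, c, g, h}; □(¬q ∧ ¬p) there: a:F, c:F, g:F, h:F. ✗
h: successors {a, c, d, e, g, h}; □(¬q ∧ ¬p) there: a:F, c:F, d:F, e:F, g:F, h:F. ✗
Satisfying worlds: ∅.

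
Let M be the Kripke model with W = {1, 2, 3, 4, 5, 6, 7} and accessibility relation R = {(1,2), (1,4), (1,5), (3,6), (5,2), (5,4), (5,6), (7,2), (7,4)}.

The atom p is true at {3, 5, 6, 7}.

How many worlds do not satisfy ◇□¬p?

1: successors {2, 4, 5}; □¬p there: 2:T, 4:T, 5:F. ✓
2: no successors, so ◇□¬p fails. ✗
3: successors {6}; □¬p there: 6:T. ✓
4: no successors, so ◇□¬p fails. ✗
5: successors {2, 4, 6}; □¬p there: 2:T, 4:T, 6:T. ✓
6: no successors, so ◇□¬p fails. ✗
7: successors {2, 4}; □¬p there: 2:T, 4:T. ✓
Satisfying worlds: {1, 3, 5, 7}.
So ◇□¬p fails at the other 3 worlds.

3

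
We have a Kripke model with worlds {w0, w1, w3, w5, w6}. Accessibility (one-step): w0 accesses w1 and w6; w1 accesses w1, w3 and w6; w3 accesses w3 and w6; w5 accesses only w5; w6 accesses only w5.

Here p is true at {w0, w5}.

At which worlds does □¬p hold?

w0: successors {w1, w6}; ¬p there: w1:T, w6:T. ✓
w1: successors {w1, w3, w6}; ¬p there: w1:T, w3:T, w6:T. ✓
w3: successors {w3, w6}; ¬p there: w3:T, w6:T. ✓
w5: successors {w5}; ¬p there: w5:F. ✗
w6: successors {w5}; ¬p there: w5:F. ✗

{w0, w1, w3}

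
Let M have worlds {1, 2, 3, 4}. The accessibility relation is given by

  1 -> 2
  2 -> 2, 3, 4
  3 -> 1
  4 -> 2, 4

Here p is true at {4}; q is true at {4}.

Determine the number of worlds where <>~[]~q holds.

3

1: successors {2}; ~[]~q there: 2:T. ✓
2: successors {2, 3, 4}; ~[]~q there: 2:T, 3:F, 4:T. ✓
3: successors {1}; ~[]~q there: 1:F. ✗
4: successors {2, 4}; ~[]~q there: 2:T, 4:T. ✓
Satisfying worlds: {1, 2, 4}.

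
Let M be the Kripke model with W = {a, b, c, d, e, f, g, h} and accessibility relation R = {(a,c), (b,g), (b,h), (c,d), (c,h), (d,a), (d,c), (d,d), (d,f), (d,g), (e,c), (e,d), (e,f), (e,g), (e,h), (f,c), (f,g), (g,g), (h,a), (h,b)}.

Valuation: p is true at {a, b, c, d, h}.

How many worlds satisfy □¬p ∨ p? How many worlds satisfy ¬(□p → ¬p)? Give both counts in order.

6 and 3

For □¬p ∨ p:
a: □¬p is F, p is T. ✓
b: □¬p is F, p is T. ✓
c: □¬p is F, p is T. ✓
d: □¬p is F, p is T. ✓
e: □¬p is F, p is F. ✗
f: □¬p is F, p is F. ✗
g: □¬p is T, p is F. ✓
h: □¬p is F, p is T. ✓
— 6 worlds.
For ¬(□p → ¬p):
a: □p → ¬p is F. ✓
b: □p → ¬p is T. ✗
c: □p → ¬p is F. ✓
d: □p → ¬p is T. ✗
e: □p → ¬p is T. ✗
f: □p → ¬p is T. ✗
g: □p → ¬p is T. ✗
h: □p → ¬p is F. ✓
— 3 worlds.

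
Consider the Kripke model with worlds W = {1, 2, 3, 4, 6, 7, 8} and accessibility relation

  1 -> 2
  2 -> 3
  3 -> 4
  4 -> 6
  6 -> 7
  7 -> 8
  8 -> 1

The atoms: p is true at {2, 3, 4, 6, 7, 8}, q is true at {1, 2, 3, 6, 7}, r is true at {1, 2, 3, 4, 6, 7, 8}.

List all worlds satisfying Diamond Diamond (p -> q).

1: successors {2}; Diamond (p -> q) there: 2:T. ✓
2: successors {3}; Diamond (p -> q) there: 3:F. ✗
3: successors {4}; Diamond (p -> q) there: 4:T. ✓
4: successors {6}; Diamond (p -> q) there: 6:T. ✓
6: successors {7}; Diamond (p -> q) there: 7:F. ✗
7: successors {8}; Diamond (p -> q) there: 8:T. ✓
8: successors {1}; Diamond (p -> q) there: 1:T. ✓

{1, 3, 4, 7, 8}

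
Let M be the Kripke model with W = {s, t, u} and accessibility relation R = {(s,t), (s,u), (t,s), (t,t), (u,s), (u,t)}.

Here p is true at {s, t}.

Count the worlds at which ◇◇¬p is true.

s: successors {t, u}; ◇¬p there: t:F, u:F. ✗
t: successors {s, t}; ◇¬p there: s:T, t:F. ✓
u: successors {s, t}; ◇¬p there: s:T, t:F. ✓
Satisfying worlds: {t, u}.

2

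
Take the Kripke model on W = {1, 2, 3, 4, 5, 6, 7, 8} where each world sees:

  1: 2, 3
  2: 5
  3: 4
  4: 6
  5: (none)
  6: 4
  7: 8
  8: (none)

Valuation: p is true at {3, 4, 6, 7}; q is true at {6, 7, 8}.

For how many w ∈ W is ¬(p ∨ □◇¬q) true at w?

1

1: p ∨ □◇¬q is T. ✗
2: p ∨ □◇¬q is F. ✓
3: p ∨ □◇¬q is T. ✗
4: p ∨ □◇¬q is T. ✗
5: p ∨ □◇¬q is T. ✗
6: p ∨ □◇¬q is T. ✗
7: p ∨ □◇¬q is T. ✗
8: p ∨ □◇¬q is T. ✗
Satisfying worlds: {2}.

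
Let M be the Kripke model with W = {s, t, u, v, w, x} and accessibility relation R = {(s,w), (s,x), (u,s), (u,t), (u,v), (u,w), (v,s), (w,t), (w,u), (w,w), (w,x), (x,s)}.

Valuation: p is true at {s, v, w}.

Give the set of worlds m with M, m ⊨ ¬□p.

{s, u, w}

s: □p is F. ✓
t: □p is T. ✗
u: □p is F. ✓
v: □p is T. ✗
w: □p is F. ✓
x: □p is T. ✗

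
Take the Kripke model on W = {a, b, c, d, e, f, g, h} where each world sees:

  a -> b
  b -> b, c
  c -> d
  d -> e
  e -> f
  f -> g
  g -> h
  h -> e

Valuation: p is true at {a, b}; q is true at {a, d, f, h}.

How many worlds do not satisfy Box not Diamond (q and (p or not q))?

0

a: successors {b}; not Diamond (q and (p or not q)) there: b:T. ✓
b: successors {b, c}; not Diamond (q and (p or not q)) there: b:T, c:T. ✓
c: successors {d}; not Diamond (q and (p or not q)) there: d:T. ✓
d: successors {e}; not Diamond (q and (p or not q)) there: e:T. ✓
e: successors {f}; not Diamond (q and (p or not q)) there: f:T. ✓
f: successors {g}; not Diamond (q and (p or not q)) there: g:T. ✓
g: successors {h}; not Diamond (q and (p or not q)) there: h:T. ✓
h: successors {e}; not Diamond (q and (p or not q)) there: e:T. ✓
Satisfying worlds: {a, b, c, d, e, f, g, h}.
So Box not Diamond (q and (p or not q)) fails at the other 0 worlds.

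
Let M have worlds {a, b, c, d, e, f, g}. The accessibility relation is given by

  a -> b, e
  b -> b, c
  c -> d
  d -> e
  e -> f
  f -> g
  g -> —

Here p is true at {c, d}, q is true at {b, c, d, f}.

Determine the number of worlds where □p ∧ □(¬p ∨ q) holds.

2

a: □p is F, □(¬p ∨ q) is T. ✗
b: □p is F, □(¬p ∨ q) is T. ✗
c: □p is T, □(¬p ∨ q) is T. ✓
d: □p is F, □(¬p ∨ q) is T. ✗
e: □p is F, □(¬p ∨ q) is T. ✗
f: □p is F, □(¬p ∨ q) is T. ✗
g: □p is T, □(¬p ∨ q) is T. ✓
Satisfying worlds: {c, g}.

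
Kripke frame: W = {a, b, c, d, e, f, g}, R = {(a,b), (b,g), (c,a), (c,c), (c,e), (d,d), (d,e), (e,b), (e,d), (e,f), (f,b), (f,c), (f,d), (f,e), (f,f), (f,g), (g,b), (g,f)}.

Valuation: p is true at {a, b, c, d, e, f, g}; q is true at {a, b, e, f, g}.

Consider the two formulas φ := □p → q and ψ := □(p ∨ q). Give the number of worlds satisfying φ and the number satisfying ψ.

For □p → q:
a: □p is T, q is T. ✓
b: □p is T, q is T. ✓
c: □p is T, q is F. ✗
d: □p is T, q is F. ✗
e: □p is T, q is T. ✓
f: □p is T, q is T. ✓
g: □p is T, q is T. ✓
— 5 worlds.
For □(p ∨ q):
a: successors {b}; p ∨ q there: b:T. ✓
b: successors {g}; p ∨ q there: g:T. ✓
c: successors {a, c, e}; p ∨ q there: a:T, c:T, e:T. ✓
d: successors {d, e}; p ∨ q there: d:T, e:T. ✓
e: successors {b, d, f}; p ∨ q there: b:T, d:T, f:T. ✓
f: successors {b, c, d, e, f, g}; p ∨ q there: b:T, c:T, d:T, e:T, f:T, g:T. ✓
g: successors {b, f}; p ∨ q there: b:T, f:T. ✓
— 7 worlds.

5 and 7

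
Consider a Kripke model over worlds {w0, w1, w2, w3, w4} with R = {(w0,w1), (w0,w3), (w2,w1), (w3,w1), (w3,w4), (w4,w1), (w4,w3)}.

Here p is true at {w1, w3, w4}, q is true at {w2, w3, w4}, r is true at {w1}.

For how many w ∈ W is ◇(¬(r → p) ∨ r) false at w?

1

w0: successors {w1, w3}; ¬(r → p) ∨ r there: w1:T, w3:F. ✓
w1: no successors, so ◇(¬(r → p) ∨ r) fails. ✗
w2: successors {w1}; ¬(r → p) ∨ r there: w1:T. ✓
w3: successors {w1, w4}; ¬(r → p) ∨ r there: w1:T, w4:F. ✓
w4: successors {w1, w3}; ¬(r → p) ∨ r there: w1:T, w3:F. ✓
Satisfying worlds: {w0, w2, w3, w4}.
So ◇(¬(r → p) ∨ r) fails at the other 1 world.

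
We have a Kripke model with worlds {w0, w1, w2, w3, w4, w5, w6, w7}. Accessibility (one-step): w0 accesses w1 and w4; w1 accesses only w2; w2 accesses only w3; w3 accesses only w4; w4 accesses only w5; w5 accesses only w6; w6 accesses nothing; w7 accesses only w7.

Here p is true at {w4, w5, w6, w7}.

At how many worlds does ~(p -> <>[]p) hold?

w0: p -> <>[]p is T. ✗
w1: p -> <>[]p is T. ✗
w2: p -> <>[]p is T. ✗
w3: p -> <>[]p is T. ✗
w4: p -> <>[]p is T. ✗
w5: p -> <>[]p is T. ✗
w6: p -> <>[]p is F. ✓
w7: p -> <>[]p is T. ✗
Satisfying worlds: {w6}.

1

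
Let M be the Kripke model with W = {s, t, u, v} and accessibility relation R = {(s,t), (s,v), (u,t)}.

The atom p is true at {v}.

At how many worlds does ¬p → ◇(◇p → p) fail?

s: ¬p is T, ◇(◇p → p) is T. ✓
t: ¬p is T, ◇(◇p → p) is F. ✗
u: ¬p is T, ◇(◇p → p) is T. ✓
v: ¬p is F, ◇(◇p → p) is F. ✓
Satisfying worlds: {s, u, v}.
So ¬p → ◇(◇p → p) fails at the other 1 world.

1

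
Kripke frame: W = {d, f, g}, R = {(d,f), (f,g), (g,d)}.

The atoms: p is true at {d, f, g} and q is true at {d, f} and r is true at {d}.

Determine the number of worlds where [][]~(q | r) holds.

d: successors {f}; []~(q | r) there: f:T. ✓
f: successors {g}; []~(q | r) there: g:F. ✗
g: successors {d}; []~(q | r) there: d:F. ✗
Satisfying worlds: {d}.

1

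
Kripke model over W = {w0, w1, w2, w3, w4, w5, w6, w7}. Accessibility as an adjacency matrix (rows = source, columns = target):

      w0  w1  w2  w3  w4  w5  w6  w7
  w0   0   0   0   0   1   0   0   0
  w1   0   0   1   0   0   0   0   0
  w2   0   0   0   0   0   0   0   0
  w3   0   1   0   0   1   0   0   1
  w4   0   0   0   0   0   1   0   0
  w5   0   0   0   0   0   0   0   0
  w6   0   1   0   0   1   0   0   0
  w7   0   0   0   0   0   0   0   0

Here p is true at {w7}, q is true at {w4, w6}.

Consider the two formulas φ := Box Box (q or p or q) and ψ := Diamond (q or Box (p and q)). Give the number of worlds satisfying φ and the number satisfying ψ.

5 and 5

For Box Box (q or p or q):
w0: successors {w4}; Box (q or p or q) there: w4:F. ✗
w1: successors {w2}; Box (q or p or q) there: w2:T. ✓
w2: no successors, so Box Box (q or p or q) holds vacuously. ✓
w3: successors {w1, w4, w7}; Box (q or p or q) there: w1:F, w4:F, w7:T. ✗
w4: successors {w5}; Box (q or p or q) there: w5:T. ✓
w5: no successors, so Box Box (q or p or q) holds vacuously. ✓
w6: successors {w1, w4}; Box (q or p or q) there: w1:F, w4:F. ✗
w7: no successors, so Box Box (q or p or q) holds vacuously. ✓
— 5 worlds.
For Diamond (q or Box (p and q)):
w0: successors {w4}; q or Box (p and q) there: w4:T. ✓
w1: successors {w2}; q or Box (p and q) there: w2:T. ✓
w2: no successors, so Diamond (q or Box (p and q)) fails. ✗
w3: successors {w1, w4, w7}; q or Box (p and q) there: w1:F, w4:T, w7:T. ✓
w4: successors {w5}; q or Box (p and q) there: w5:T. ✓
w5: no successors, so Diamond (q or Box (p and q)) fails. ✗
w6: successors {w1, w4}; q or Box (p and q) there: w1:F, w4:T. ✓
w7: no successors, so Diamond (q or Box (p and q)) fails. ✗
— 5 worlds.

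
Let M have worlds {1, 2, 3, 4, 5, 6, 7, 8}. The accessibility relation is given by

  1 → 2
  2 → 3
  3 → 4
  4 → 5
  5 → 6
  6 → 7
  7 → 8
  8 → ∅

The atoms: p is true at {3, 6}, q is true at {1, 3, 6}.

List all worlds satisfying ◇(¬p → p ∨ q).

{2, 5}

1: successors {2}; ¬p → p ∨ q there: 2:F. ✗
2: successors {3}; ¬p → p ∨ q there: 3:T. ✓
3: successors {4}; ¬p → p ∨ q there: 4:F. ✗
4: successors {5}; ¬p → p ∨ q there: 5:F. ✗
5: successors {6}; ¬p → p ∨ q there: 6:T. ✓
6: successors {7}; ¬p → p ∨ q there: 7:F. ✗
7: successors {8}; ¬p → p ∨ q there: 8:F. ✗
8: no successors, so ◇(¬p → p ∨ q) fails. ✗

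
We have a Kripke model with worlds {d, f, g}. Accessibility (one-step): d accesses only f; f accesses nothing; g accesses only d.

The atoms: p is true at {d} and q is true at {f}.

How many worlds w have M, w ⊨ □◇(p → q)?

d: successors {f}; ◇(p → q) there: f:F. ✗
f: no successors, so □◇(p → q) holds vacuously. ✓
g: successors {d}; ◇(p → q) there: d:T. ✓
Satisfying worlds: {f, g}.

2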